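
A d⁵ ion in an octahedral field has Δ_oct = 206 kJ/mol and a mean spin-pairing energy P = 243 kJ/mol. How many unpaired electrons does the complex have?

5

Here Δ_oct < P (206 < 243), so the high-spin state is favoured.
Configuration: t2g^3 e_g^2.
Unpaired electrons: 5.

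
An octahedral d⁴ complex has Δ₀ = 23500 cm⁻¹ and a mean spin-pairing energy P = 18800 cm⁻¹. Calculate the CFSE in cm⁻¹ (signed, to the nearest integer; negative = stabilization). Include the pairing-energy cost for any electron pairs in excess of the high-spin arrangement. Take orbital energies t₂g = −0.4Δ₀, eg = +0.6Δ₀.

Since Δ₀ = 23500 cm⁻¹ > P = 18800 cm⁻¹, the complex adopts the low-spin configuration.
That gives t₂g⁴ eg⁰.
Orbital CFSE = -1.6Δ₀ = -1.6 × 23500 = -37600 cm⁻¹.
Excess pairs vs high-spin: 1 − 0 = 1; pairing cost = +18800 cm⁻¹.
Net CFSE = -37600 + 18800 = -18800 cm⁻¹.

-18800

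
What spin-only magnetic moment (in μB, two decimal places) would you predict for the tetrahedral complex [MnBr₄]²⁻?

Each Br⁻ contributes -1; 4 × (-1) = -4. With overall charge -2, Mn is in the +2 oxidation state.
Mn sits in group 7; removing 2 electrons leaves Mn²⁺ with 7 − 2 = 5 d electrons.
With tetrahedral geometry the complex is necessarily high-spin.
Configuration: e^2 t2^3 → 5 unpaired electrons.
μ(spin-only) = √[5(5+2)] = √35 ≈ 5.92 μB.

5.92 μB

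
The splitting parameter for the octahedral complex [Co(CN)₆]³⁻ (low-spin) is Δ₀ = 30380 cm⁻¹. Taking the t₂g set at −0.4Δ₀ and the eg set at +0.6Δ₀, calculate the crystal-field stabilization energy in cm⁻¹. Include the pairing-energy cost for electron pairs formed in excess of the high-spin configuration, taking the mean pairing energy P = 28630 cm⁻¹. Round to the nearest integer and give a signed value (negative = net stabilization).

Each CN⁻ contributes -1; 6 × (-1) = -6. With overall charge -3, Co is in the +3 oxidation state.
Co is in group 9, so Co³⁺ is d⁶ (9 − 3 = 6).
Electron filling gives t₂g⁶ eg⁰.
Orbital CFSE = 6(-0.4) + 0(0.6) = -2.4Δ₀ = -2.4 × 30380 = -72912 cm⁻¹.
Pairing penalty: 3 pairs vs 1 in the high-spin reference → 2 extra × P = 57260 cm⁻¹.
Overall CFSE = -72912 + 57260 = -15652 cm⁻¹.

-15652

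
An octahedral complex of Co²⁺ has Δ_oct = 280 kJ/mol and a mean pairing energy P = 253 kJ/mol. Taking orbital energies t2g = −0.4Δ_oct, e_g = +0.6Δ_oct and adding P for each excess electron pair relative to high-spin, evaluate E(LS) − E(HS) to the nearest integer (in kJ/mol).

-27

Group 9 minus oxidation state +2 gives a d⁷ configuration for Co²⁺.
High-spin d⁷ fills as t2g^5 e_g^2 with CFSE 5(−0.4) + 2(+0.6) = -0.8Δ_oct = -224 kJ/mol.
For low-spin the configuration is t2g^6 e_g^1: orbital energy -1.8 × 280 = -504 kJ/mol, and 1 additional pair relative to high-spin adds 253 kJ/mol, giving -251 kJ/mol.
Thus E(LS) − E(HS) = -27 kJ/mol.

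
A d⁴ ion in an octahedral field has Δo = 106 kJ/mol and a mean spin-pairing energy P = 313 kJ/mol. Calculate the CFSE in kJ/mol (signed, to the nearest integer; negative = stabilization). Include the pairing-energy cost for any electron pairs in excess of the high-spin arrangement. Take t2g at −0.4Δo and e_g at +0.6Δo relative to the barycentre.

Δo < P, so pairing is avoided: the ground state is high-spin.
That gives t2g^3 e_g^1.
Orbital CFSE = -0.6Δo = -0.6 × 106 = -64 kJ/mol.
High-spin has no excess pairs, so no pairing correction applies.

-64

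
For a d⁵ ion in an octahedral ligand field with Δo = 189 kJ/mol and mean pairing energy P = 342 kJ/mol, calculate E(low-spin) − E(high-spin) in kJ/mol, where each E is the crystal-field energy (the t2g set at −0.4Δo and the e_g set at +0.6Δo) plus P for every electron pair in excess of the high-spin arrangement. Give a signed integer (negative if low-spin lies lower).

High-spin d⁵ fills as t2g^3 e_g^2 with CFSE 3(−0.4) + 2(+0.6) = 0.0Δo = 0 kJ/mol.
For low-spin the configuration is t2g^5 e_g^0: orbital energy -2.0 × 189 = -378 kJ/mol, and 2 additional pairs relative to high-spin add 684 kJ/mol, giving 306 kJ/mol.
Thus E(LS) − E(HS) = 306 kJ/mol.

306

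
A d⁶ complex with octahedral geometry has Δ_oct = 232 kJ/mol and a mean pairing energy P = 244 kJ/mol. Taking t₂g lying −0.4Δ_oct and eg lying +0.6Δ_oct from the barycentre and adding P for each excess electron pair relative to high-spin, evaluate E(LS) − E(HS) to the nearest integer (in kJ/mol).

In the high-spin limit (t₂g⁴ eg²) the orbital term is -0.4Δ_oct = -93 kJ/mol, with no excess pairing.
Low-spin: t₂g⁶ eg⁰, orbital CFSE = -2.4Δ_oct = -557 kJ/mol; plus 2 excess pairs × P = +488 kJ/mol; total -69 kJ/mol.
E(LS) − E(HS) = -69 − (-93) = 24 kJ/mol.

24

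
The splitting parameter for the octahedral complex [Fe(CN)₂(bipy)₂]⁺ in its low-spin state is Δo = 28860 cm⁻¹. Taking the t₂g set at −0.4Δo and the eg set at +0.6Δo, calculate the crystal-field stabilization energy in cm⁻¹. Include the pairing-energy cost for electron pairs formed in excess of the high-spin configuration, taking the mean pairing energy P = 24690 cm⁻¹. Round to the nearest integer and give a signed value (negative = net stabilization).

Ligand charges: 2×(-1) from CN⁻ and 2×(+0) from bipy sum to -2; with overall charge +1, Fe is +3.
Fe is in group 8, so Fe³⁺ is d⁵ (8 − 3 = 5).
Configuration: t₂g⁵ eg⁰.
CFSE(orbital) = 5×(-0.4Δo) + 0×(0.6Δo) = -2.0Δo; with Δo = 28860 cm⁻¹ that is -57720 cm⁻¹.
Pairing penalty: 2 pairs vs 0 in the high-spin reference → 2 extra × P = 49380 cm⁻¹.
Combining: -57720 + 49380 = -8340 cm⁻¹.

-8340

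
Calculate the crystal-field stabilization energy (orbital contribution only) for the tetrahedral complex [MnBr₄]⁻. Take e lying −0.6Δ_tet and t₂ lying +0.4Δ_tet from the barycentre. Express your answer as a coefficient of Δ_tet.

Each Br⁻ contributes -1; 4 × (-1) = -4. With overall charge -1, Mn is in the +3 oxidation state.
Mn is in group 7, so Mn³⁺ is d⁴ (7 − 3 = 4).
With tetrahedral geometry the complex is necessarily high-spin.
Configuration: e² t₂².
CFSE = 2(-0.6Δ_tet) + 2(0.4Δ_tet) = -1.2Δ_tet + 0.8Δ_tet = -0.4Δ_tet.

-0.4 Δ_tet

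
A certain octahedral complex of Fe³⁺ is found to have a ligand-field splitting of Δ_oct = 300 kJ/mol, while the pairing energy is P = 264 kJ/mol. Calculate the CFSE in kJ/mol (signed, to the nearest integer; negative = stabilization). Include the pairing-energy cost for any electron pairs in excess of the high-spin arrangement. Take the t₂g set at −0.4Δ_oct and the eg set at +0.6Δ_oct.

Fe³⁺: group 8, so d-count = 8 − 3 = 5.
Here Δ_oct > P (300 > 264), so the low-spin state is favoured.
Filling d⁵ accordingly: t₂g⁵ eg⁰.
Orbital CFSE = -2.0Δ_oct = -2.0 × 300 = -600 kJ/mol.
Excess pairs vs high-spin: 2 − 0 = 2; pairing cost = +528 kJ/mol.
Net CFSE = -600 + 528 = -72 kJ/mol.

-72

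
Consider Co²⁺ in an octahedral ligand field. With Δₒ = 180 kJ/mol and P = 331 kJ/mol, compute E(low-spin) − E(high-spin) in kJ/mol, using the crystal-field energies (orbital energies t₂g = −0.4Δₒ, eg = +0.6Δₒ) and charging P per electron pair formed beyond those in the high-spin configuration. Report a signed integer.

151

Co²⁺: group 9, so d-count = 9 − 2 = 7.
High-spin: t₂g⁵ eg², CFSE = -0.8Δₒ = -144 kJ/mol.
Low-spin: t₂g⁶ eg¹, orbital CFSE = -1.8Δₒ = -324 kJ/mol; plus 1 excess pair × P = +331 kJ/mol; total 7 kJ/mol.
Thus E(LS) − E(HS) = 151 kJ/mol.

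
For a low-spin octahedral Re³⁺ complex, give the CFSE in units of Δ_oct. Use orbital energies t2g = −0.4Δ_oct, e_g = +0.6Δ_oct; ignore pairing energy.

Re is in group 7, so Re³⁺ is d⁴ (7 − 3 = 4).
Configuration: t2g^4 e_g^0.
CFSE = 4(-0.4Δ_oct) + 0(0.6Δ_oct) = -1.6Δ_oct + 0.0Δ_oct = -1.6Δ_oct.

-1.6 Δ_oct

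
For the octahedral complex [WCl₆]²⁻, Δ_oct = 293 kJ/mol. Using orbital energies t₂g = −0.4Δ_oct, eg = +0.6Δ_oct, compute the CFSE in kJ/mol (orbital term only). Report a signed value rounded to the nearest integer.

Each Cl⁻ contributes -1; 6 × (-1) = -6. With overall charge -2, W is in the +4 oxidation state.
W sits in group 6; removing 4 electrons leaves W⁴⁺ with 6 − 4 = 2 d electrons.
Electron filling gives t₂g² eg⁰.
Orbital CFSE = 2(-0.4) + 0(0.6) = -0.8Δ_oct = -0.8 × 293 = -234 kJ/mol.

-234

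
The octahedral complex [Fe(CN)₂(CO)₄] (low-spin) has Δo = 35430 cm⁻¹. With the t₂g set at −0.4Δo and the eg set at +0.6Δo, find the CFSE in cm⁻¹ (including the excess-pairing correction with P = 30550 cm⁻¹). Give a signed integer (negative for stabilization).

Ligand charges: 2×(-1) from CN⁻ and 4×(+0) from CO sum to -2; with overall charge +0, Fe is +2.
Fe²⁺: group 8, so d-count = 8 − 2 = 6.
Electron filling gives t₂g⁶ eg⁰.
Orbital CFSE = 6(-0.4) + 0(0.6) = -2.4Δo = -2.4 × 35430 = -85032 cm⁻¹.
Pairing penalty: 3 pairs vs 1 in the high-spin reference → 2 extra × P = 61100 cm⁻¹.
Combining: -85032 + 61100 = -23932 cm⁻¹.

-23932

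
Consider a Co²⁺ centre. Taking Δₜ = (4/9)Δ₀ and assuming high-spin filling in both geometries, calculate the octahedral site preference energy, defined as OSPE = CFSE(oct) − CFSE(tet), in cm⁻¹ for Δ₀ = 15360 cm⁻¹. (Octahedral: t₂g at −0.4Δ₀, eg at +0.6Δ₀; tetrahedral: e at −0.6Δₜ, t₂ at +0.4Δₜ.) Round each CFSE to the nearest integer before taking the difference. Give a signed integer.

Co is in group 9, so Co²⁺ is d⁷ (9 − 2 = 7).
In an octahedral site d⁷ (HS) is t₂g⁵ eg², giving CFSE(oct) = -0.8Δ₀ = -12288 cm⁻¹.
In a tetrahedral site the filling is e⁴ t₂³: CFSE(tet) = -1.2Δₜ = -1.2 × (4/9)(15360) = -8192 cm⁻¹.
OSPE = -12288 − (-8192) = -4096 cm⁻¹.

-4096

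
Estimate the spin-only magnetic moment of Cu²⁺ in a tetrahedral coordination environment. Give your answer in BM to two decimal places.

1.73 BM

Cu sits in group 11; removing 2 electrons leaves Cu²⁺ with 11 − 2 = 9 d electrons.
Tetrahedral splitting is small, so the complex is high-spin.
Configuration: e^4 t2^5 → 1 unpaired electron.
μ(spin-only) = √[1(1+2)] = √3 ≈ 1.73 BM.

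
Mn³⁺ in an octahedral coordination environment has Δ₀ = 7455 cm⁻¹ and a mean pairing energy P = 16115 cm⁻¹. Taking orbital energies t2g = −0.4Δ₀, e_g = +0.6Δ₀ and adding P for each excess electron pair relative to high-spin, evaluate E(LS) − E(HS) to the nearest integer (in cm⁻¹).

Group 7 minus oxidation state +3 gives a d⁴ configuration for Mn³⁺.
High-spin: t2g^3 e_g^1, CFSE = -0.6Δ₀ = -4473 cm⁻¹.
Low-spin t2g^4 e_g^0 gives -1.6Δ₀ = -11928 cm⁻¹, but forming 1 extra pair costs 1P = 16115 cm⁻¹, so E(LS) = -11928 + 16115 = 4187 cm⁻¹.
E(LS) − E(HS) = 4187 − (-4473) = 8660 cm⁻¹.

8660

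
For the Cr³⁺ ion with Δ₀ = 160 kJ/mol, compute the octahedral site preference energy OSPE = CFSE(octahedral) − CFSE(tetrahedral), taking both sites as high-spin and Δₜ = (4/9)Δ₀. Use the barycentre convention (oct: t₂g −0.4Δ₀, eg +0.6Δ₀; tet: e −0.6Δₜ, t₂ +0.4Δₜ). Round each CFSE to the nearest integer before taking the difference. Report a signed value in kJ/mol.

Group 6 minus oxidation state +3 gives a d³ configuration for Cr³⁺.
In an octahedral site d³ (HS) is t₂g³ eg⁰, giving CFSE(oct) = -1.2Δ₀ = -192 kJ/mol.
Tetrahedral: e² t₂¹, CFSE = 2(−0.6) + 1(+0.4) = -0.8Δₜ = -0.8 × (4/9) × 160 = -57 kJ/mol.
OSPE = -192 − (-57) = -135 kJ/mol.

-135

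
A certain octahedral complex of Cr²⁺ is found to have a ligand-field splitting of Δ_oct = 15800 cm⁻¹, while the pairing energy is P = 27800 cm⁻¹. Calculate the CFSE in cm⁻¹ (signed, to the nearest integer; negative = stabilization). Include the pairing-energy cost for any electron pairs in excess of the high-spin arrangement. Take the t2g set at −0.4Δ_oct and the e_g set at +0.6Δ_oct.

Cr sits in group 6; removing 2 electrons leaves Cr²⁺ with 6 − 2 = 4 d electrons.
With Δ_oct < P the complex is high-spin.
Filling d⁴ accordingly: t2g^3 e_g^1.
Orbital CFSE = -0.6Δ_oct = -0.6 × 15800 = -9480 cm⁻¹.
High-spin has no excess pairs, so no pairing correction applies.

-9480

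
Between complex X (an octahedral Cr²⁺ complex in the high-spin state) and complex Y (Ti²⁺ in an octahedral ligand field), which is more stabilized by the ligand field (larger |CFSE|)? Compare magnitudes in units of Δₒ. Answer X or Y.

X: Cr²⁺: group 6, so d-count = 6 − 2 = 4; t₂g³ eg¹, CFSE = -0.6Δₒ.
Y: Group 4 minus oxidation state +2 gives a d² configuration for Ti²⁺; t2g^2 e_g^0, CFSE = -0.8Δₒ.
So Y has the larger |CFSE|.

Y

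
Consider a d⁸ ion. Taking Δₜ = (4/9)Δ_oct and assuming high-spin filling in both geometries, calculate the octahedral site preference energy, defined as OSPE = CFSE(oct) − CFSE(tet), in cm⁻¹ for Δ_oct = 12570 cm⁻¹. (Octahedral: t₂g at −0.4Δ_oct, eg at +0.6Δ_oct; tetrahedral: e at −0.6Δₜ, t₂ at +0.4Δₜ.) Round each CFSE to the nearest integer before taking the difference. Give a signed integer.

Octahedral high-spin t₂g⁶ eg²: CFSE = -1.2 × 12570 = -15084 cm⁻¹.
Tetrahedral: e⁴ t₂⁴, CFSE = 4(−0.6) + 4(+0.4) = -0.8Δₜ = -0.8 × (4/9) × 12570 = -4469 cm⁻¹.
OSPE = CFSE(oct) − CFSE(tet) = -15084 − (-4469) = -10615 cm⁻¹.

-10615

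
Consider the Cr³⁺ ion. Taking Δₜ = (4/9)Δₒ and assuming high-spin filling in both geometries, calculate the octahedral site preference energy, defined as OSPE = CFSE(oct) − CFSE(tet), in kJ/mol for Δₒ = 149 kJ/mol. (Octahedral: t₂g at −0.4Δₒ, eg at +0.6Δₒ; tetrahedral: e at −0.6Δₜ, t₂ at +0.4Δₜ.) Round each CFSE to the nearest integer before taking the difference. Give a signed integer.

-126

Group 6 minus oxidation state +3 gives a d³ configuration for Cr³⁺.
Octahedral (high-spin): t2g^3 e_g^0, CFSE = 3(−0.4) + 0(+0.6) = -1.2Δₒ = -1.2 × 149 = -179 kJ/mol.
Tetrahedral: e^2 t2^1, CFSE = 2(−0.6) + 1(+0.4) = -0.8Δₜ = -0.8 × (4/9) × 149 = -53 kJ/mol.
Subtracting, OSPE = -179 − (-53) = -126 kJ/mol.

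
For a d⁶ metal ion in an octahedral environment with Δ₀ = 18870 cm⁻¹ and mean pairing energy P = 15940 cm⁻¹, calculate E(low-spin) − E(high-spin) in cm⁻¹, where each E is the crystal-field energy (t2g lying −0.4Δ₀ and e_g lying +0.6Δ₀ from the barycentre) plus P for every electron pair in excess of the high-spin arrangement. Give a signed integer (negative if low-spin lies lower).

High-spin: t2g^4 e_g^2, CFSE = -0.4Δ₀ = -7548 cm⁻¹.
Low-spin t2g^6 e_g^0 gives -2.4Δ₀ = -45288 cm⁻¹, but forming 2 extra pairs costs 2P = 31880 cm⁻¹, so E(LS) = -45288 + 31880 = -13408 cm⁻¹.
Thus E(LS) − E(HS) = -5860 cm⁻¹.

-5860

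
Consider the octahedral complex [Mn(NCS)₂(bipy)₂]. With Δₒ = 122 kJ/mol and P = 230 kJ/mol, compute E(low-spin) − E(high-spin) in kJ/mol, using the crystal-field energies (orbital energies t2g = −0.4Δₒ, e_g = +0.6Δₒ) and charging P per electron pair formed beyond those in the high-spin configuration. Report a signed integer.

216

Ligand charges: 2×(-1) from NCS⁻ and 2×(+0) from bipy sum to -2; with overall charge +0, Mn is +2.
Mn is in group 7, so Mn²⁺ is d⁵ (7 − 2 = 5).
High-spin d⁵ fills as t2g^3 e_g^2 with CFSE 3(−0.4) + 2(+0.6) = 0.0Δₒ = 0 kJ/mol.
For low-spin the configuration is t2g^5 e_g^0: orbital energy -2.0 × 122 = -244 kJ/mol, and 2 additional pairs relative to high-spin add 460 kJ/mol, giving 216 kJ/mol.
Thus E(LS) − E(HS) = 216 kJ/mol.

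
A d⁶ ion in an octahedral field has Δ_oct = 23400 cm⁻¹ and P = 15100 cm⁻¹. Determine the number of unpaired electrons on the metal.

0

Δ_oct > P, so pairing is preferred: the ground state is low-spin.
Filling d⁶ accordingly: t₂g⁶ eg⁰.
Unpaired electrons: 0.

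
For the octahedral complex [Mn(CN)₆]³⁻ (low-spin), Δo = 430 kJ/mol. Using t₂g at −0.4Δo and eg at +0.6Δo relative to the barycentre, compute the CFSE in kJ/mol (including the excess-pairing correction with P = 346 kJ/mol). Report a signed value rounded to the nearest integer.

-342

Each CN⁻ contributes -1; 6 × (-1) = -6. With overall charge -3, Mn is in the +3 oxidation state.
Mn³⁺: group 7, so d-count = 7 − 3 = 4.
Electron filling gives t₂g⁴ eg⁰.
Orbital CFSE = 4(-0.4) + 0(0.6) = -1.6Δo = -1.6 × 430 = -688 kJ/mol.
High-spin d⁴ would be t₂g³ eg¹ with 0 pairs; low-spin has 1, so 1 excess pair costs +1P = +346 kJ/mol.
Overall CFSE = -688 + 346 = -342 kJ/mol.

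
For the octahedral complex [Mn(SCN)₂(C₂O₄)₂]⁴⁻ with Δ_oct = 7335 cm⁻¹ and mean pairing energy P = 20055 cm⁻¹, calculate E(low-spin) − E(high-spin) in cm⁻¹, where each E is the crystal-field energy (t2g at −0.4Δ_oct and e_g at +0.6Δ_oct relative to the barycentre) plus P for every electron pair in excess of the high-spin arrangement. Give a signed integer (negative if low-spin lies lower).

Ligand charges: 2×(-1) from SCN⁻ and 2×(-2) from C₂O₄²⁻ sum to -6; with overall charge -4, Mn is +2.
Mn sits in group 7; removing 2 electrons leaves Mn²⁺ with 7 − 2 = 5 d electrons.
In the high-spin limit (t2g^3 e_g^2) the orbital term is 0.0Δ_oct = 0 cm⁻¹, with no excess pairing.
For low-spin the configuration is t2g^5 e_g^0: orbital energy -2.0 × 7335 = -14670 cm⁻¹, and 2 additional pairs relative to high-spin add 40110 cm⁻¹, giving 25440 cm⁻¹.
Thus E(LS) − E(HS) = 25440 cm⁻¹.

25440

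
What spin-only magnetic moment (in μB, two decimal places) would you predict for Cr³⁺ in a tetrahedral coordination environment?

Cr is in group 6, so Cr³⁺ is d³ (6 − 3 = 3).
Tetrahedral splitting is small, so the complex is high-spin.
Configuration: e^2 t2^1 → 3 unpaired electrons.
μ(spin-only) = √[3(3+2)] = √15 ≈ 3.87 μB.

3.87 μB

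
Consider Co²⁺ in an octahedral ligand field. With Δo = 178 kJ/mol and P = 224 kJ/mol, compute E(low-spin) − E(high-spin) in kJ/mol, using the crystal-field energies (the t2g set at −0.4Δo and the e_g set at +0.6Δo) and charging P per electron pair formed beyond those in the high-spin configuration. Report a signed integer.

46

Co sits in group 9; removing 2 electrons leaves Co²⁺ with 9 − 2 = 7 d electrons.
High-spin: t2g^5 e_g^2, CFSE = -0.8Δo = -142 kJ/mol.
Low-spin t2g^6 e_g^1 gives -1.8Δo = -320 kJ/mol, but forming 1 extra pair costs 1P = 224 kJ/mol, so E(LS) = -320 + 224 = -96 kJ/mol.
Thus E(LS) − E(HS) = 46 kJ/mol.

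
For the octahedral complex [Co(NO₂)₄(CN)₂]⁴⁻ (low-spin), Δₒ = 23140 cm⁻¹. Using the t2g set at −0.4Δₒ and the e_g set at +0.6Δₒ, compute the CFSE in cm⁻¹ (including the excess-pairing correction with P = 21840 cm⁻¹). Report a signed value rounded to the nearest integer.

Ligand charges: 4×(-1) from NO₂⁻ and 2×(-1) from CN⁻ sum to -6; with overall charge -4, Co is +2.
Co²⁺: group 9, so d-count = 9 − 2 = 7.
Configuration: t2g^6 e_g^1.
Orbital CFSE = 6(-0.4) + 1(0.6) = -1.8Δₒ = -1.8 × 23140 = -41652 cm⁻¹.
Relative to high-spin t2g^5 e_g^2 (2 paired), the low-spin configuration has 1 additional pair, contributing +1 × 21840 = +21840 cm⁻¹.
Overall CFSE = -41652 + 21840 = -19812 cm⁻¹.

-19812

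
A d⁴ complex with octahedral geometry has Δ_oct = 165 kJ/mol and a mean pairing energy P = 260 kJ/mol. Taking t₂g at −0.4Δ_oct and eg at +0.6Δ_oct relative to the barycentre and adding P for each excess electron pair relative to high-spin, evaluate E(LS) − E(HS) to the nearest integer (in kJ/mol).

High-spin: t₂g³ eg¹, CFSE = -0.6Δ_oct = -99 kJ/mol.
Low-spin: t₂g⁴ eg⁰, orbital CFSE = -1.6Δ_oct = -264 kJ/mol; plus 1 excess pair × P = +260 kJ/mol; total -4 kJ/mol.
The difference is -4 − (-99) = 95 kJ/mol, so high-spin lies lower.

95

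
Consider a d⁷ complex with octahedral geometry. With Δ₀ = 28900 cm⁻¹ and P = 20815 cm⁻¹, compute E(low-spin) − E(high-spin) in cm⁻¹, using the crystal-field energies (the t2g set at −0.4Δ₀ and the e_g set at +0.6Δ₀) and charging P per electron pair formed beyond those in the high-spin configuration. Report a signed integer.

-8085

High-spin: t2g^5 e_g^2, CFSE = -0.8Δ₀ = -23120 cm⁻¹.
For low-spin the configuration is t2g^6 e_g^1: orbital energy -1.8 × 28900 = -52020 cm⁻¹, and 1 additional pair relative to high-spin adds 20815 cm⁻¹, giving -31205 cm⁻¹.
Thus E(LS) − E(HS) = -8085 cm⁻¹.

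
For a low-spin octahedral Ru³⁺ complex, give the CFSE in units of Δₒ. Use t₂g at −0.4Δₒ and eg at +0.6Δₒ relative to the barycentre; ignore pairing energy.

-2.0 Δₒ

Group 8 minus oxidation state +3 gives a d⁵ configuration for Ru³⁺.
Configuration: t₂g⁵ eg⁰.
CFSE = 5(-0.4Δₒ) + 0(0.6Δₒ) = -2.0Δₒ + 0.0Δₒ = -2.0Δₒ.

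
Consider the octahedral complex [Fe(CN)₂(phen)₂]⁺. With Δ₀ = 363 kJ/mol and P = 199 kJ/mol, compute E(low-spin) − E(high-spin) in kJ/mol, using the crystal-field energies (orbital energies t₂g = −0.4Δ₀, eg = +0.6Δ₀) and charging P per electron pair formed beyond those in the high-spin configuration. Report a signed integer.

Ligand charges: 2×(-1) from CN⁻ and 2×(+0) from phen sum to -2; with overall charge +1, Fe is +3.
Fe is in group 8, so Fe³⁺ is d⁵ (8 − 3 = 5).
High-spin: t₂g³ eg², CFSE = 0.0Δ₀ = 0 kJ/mol.
For low-spin the configuration is t₂g⁵ eg⁰: orbital energy -2.0 × 363 = -726 kJ/mol, and 2 additional pairs relative to high-spin add 398 kJ/mol, giving -328 kJ/mol.
E(LS) − E(HS) = -328 − (0) = -328 kJ/mol.

-328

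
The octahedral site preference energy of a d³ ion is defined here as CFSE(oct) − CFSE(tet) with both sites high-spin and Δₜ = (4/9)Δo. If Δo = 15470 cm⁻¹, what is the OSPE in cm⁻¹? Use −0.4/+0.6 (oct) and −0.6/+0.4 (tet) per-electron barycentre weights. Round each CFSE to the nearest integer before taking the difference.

Octahedral high-spin t₂g³ eg⁰: CFSE = -1.2 × 15470 = -18564 cm⁻¹.
Tetrahedral: e² t₂¹, CFSE = 2(−0.6) + 1(+0.4) = -0.8Δₜ = -0.8 × (4/9) × 15470 = -5500 cm⁻¹.
Subtracting, OSPE = -18564 − (-5500) = -13064 cm⁻¹.

-13064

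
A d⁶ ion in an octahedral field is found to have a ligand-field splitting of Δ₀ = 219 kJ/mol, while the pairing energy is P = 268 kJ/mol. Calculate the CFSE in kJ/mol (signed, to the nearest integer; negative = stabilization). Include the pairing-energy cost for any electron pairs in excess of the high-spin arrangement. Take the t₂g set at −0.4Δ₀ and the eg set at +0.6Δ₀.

Here Δ₀ < P (219 < 268), so the high-spin state is favoured.
That gives t₂g⁴ eg².
Orbital CFSE = -0.4Δ₀ = -0.4 × 219 = -88 kJ/mol.
High-spin has no excess pairs, so no pairing correction applies.

-88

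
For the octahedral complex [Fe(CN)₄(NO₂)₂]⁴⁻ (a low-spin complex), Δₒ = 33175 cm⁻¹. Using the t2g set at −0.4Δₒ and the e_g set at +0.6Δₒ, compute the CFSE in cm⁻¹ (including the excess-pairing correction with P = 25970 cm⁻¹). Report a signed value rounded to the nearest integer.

-27680

Ligand charges: 4×(-1) from CN⁻ and 2×(-1) from NO₂⁻ sum to -6; with overall charge -4, Fe is +2.
Fe²⁺: group 8, so d-count = 8 − 2 = 6.
Electron filling gives t2g^6 e_g^0.
CFSE(orbital) = 6×(-0.4Δₒ) + 0×(0.6Δₒ) = -2.4Δₒ; with Δₒ = 33175 cm⁻¹ that is -79620 cm⁻¹.
Relative to high-spin t2g^4 e_g^2 (1 paired), the low-spin configuration has 2 additional pairs, contributing +2 × 25970 = +51940 cm⁻¹.
Combining: -79620 + 51940 = -27680 cm⁻¹.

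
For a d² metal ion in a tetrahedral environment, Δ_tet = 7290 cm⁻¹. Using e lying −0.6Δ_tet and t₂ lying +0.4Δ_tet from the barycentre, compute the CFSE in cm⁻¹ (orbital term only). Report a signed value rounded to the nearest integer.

Tetrahedral fields are weak (Δₜ ≈ 4/9 Δₒ), so electrons fill high-spin.
The d² electrons fill as e² t₂⁰.
The orbital stabilization is -1.2Δ_tet = -1.2 × 7290 = -8748 cm⁻¹.

-8748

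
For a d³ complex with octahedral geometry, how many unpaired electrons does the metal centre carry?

Configuration: t2g^3 e_g^0, giving 3 unpaired electrons.

3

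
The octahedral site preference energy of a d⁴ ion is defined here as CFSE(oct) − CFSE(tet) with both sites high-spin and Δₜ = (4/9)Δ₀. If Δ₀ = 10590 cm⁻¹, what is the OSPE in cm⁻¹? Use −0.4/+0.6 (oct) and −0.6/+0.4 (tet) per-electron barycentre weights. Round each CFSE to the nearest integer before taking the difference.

Octahedral (high-spin): t₂g³ eg¹, CFSE = 3(−0.4) + 1(+0.6) = -0.6Δ₀ = -0.6 × 10590 = -6354 cm⁻¹.
Tetrahedral: e² t₂², CFSE = 2(−0.6) + 2(+0.4) = -0.4Δₜ = -0.4 × (4/9) × 10590 = -1883 cm⁻¹.
Subtracting, OSPE = -6354 − (-1883) = -4471 cm⁻¹.

-4471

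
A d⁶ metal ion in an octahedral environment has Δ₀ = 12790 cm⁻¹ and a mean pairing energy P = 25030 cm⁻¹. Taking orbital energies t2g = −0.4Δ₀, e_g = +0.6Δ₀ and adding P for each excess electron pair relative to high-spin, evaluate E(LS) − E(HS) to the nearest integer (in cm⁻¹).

High-spin d⁶ fills as t2g^4 e_g^2 with CFSE 4(−0.4) + 2(+0.6) = -0.4Δ₀ = -5116 cm⁻¹.
Low-spin: t2g^6 e_g^0, orbital CFSE = -2.4Δ₀ = -30696 cm⁻¹; plus 2 excess pairs × P = +50060 cm⁻¹; total 19364 cm⁻¹.
The difference is 19364 − (-5116) = 24480 cm⁻¹, so high-spin lies lower.

24480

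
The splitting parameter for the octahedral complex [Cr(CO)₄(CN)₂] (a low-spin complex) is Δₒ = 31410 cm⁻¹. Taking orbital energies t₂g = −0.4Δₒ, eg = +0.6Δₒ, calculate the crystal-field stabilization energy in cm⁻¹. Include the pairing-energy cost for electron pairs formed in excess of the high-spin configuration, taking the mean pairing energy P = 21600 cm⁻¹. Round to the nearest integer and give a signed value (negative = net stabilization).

Ligand charges: 4×(+0) from CO and 2×(-1) from CN⁻ sum to -2; with overall charge +0, Cr is +2.
Cr is in group 6, so Cr²⁺ is d⁴ (6 − 2 = 4).
Configuration: t₂g⁴ eg⁰.
The orbital stabilization is -1.6Δₒ = -1.6 × 31410 = -50256 cm⁻¹.
Pairing penalty: 1 pair vs 0 in the high-spin reference → 1 extra × P = 21600 cm⁻¹.
Combining: -50256 + 21600 = -28656 cm⁻¹.

-28656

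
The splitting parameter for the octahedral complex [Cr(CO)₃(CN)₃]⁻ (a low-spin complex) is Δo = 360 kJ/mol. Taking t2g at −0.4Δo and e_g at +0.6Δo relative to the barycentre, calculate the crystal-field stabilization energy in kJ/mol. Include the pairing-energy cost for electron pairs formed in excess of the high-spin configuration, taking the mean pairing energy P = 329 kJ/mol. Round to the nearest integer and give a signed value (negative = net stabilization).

Ligand charges: 3×(+0) from CO and 3×(-1) from CN⁻ sum to -3; with overall charge -1, Cr is +2.
Cr²⁺: group 6, so d-count = 6 − 2 = 4.
Configuration: t2g^4 e_g^0.
The orbital stabilization is -1.6Δo = -1.6 × 360 = -576 kJ/mol.
Pairing penalty: 1 pair vs 0 in the high-spin reference → 1 extra × P = 329 kJ/mol.
Overall CFSE = -576 + 329 = -247 kJ/mol.

-247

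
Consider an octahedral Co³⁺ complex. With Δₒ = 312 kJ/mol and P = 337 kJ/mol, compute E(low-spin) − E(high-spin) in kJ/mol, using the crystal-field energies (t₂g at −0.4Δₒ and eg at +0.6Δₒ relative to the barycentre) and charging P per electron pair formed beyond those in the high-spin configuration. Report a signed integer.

Co is in group 9, so Co³⁺ is d⁶ (9 − 3 = 6).
High-spin: t₂g⁴ eg², CFSE = -0.4Δₒ = -125 kJ/mol.
For low-spin the configuration is t₂g⁶ eg⁰: orbital energy -2.4 × 312 = -749 kJ/mol, and 2 additional pairs relative to high-spin add 674 kJ/mol, giving -75 kJ/mol.
Thus E(LS) − E(HS) = 50 kJ/mol.

50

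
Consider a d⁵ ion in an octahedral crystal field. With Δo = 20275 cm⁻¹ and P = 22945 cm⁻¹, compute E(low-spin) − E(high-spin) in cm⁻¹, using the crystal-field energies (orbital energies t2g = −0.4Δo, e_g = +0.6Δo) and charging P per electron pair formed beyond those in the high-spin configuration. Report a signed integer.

High-spin d⁵ fills as t2g^3 e_g^2 with CFSE 3(−0.4) + 2(+0.6) = 0.0Δo = 0 cm⁻¹.
Low-spin t2g^5 e_g^0 gives -2.0Δo = -40550 cm⁻¹, but forming 2 extra pairs costs 2P = 45890 cm⁻¹, so E(LS) = -40550 + 45890 = 5340 cm⁻¹.
E(LS) − E(HS) = 5340 − (0) = 5340 cm⁻¹.

5340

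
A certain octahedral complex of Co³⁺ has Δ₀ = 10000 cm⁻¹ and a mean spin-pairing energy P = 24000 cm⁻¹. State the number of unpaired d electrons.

Co is in group 9, so Co³⁺ is d⁶ (9 − 3 = 6).
Since Δ₀ = 10000 cm⁻¹ < P = 24000 cm⁻¹, the complex adopts the high-spin configuration.
That gives t₂g⁴ eg².
Unpaired electrons: 4.

4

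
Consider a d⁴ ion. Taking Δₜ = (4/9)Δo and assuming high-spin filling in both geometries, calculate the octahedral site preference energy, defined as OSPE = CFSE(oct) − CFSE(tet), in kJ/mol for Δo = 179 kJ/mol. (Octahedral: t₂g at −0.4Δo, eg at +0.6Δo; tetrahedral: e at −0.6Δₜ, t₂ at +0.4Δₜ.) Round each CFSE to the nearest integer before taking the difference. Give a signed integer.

Octahedral high-spin t2g^3 e_g^1: CFSE = -0.6 × 179 = -107 kJ/mol.
Tetrahedral e^2 t2^2 gives -0.4Δₜ = -0.4 × (4/9) × 179 = -32 kJ/mol.
OSPE = CFSE(oct) − CFSE(tet) = -107 − (-32) = -75 kJ/mol.

-75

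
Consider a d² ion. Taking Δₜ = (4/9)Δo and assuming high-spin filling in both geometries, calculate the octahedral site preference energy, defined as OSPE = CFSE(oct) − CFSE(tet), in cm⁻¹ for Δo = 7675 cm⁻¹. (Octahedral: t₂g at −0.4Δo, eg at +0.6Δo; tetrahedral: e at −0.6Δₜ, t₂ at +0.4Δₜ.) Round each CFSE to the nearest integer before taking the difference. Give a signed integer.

-2047

In an octahedral site d² (HS) is t2g^2 e_g^0, giving CFSE(oct) = -0.8Δo = -6140 cm⁻¹.
In a tetrahedral site the filling is e^2 t2^0: CFSE(tet) = -1.2Δₜ = -1.2 × (4/9)(7675) = -4093 cm⁻¹.
OSPE = CFSE(oct) − CFSE(tet) = -6140 − (-4093) = -2047 cm⁻¹.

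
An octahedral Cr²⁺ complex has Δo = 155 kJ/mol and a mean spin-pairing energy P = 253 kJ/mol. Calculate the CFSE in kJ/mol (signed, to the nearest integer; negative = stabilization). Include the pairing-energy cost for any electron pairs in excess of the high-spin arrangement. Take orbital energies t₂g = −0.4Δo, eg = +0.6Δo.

Cr is in group 6, so Cr²⁺ is d⁴ (6 − 2 = 4).
Since Δo = 155 kJ/mol < P = 253 kJ/mol, the complex adopts the high-spin configuration.
Filling d⁴ accordingly: t₂g³ eg¹.
Orbital CFSE = -0.6Δo = -0.6 × 155 = -93 kJ/mol.
High-spin has no excess pairs, so no pairing correction applies.

-93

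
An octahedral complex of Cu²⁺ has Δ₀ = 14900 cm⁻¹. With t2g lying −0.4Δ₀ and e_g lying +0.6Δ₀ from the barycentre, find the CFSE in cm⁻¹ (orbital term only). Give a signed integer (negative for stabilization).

Cu²⁺: group 11, so d-count = 11 − 2 = 9.
For octahedral d⁹ the high- and low-spin configurations coincide.
Configuration: t2g^6 e_g^3.
Orbital CFSE = 6(-0.4) + 3(0.6) = -0.6Δ₀ = -0.6 × 14900 = -8940 cm⁻¹.

-8940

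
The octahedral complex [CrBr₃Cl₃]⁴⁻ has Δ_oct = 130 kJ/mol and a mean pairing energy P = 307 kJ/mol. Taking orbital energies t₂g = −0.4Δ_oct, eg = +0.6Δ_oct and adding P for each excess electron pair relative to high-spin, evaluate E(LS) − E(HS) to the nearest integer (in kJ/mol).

Ligand charges: 3×(-1) from Br⁻ and 3×(-1) from Cl⁻ sum to -6; with overall charge -4, Cr is +2.
Cr sits in group 6; removing 2 electrons leaves Cr²⁺ with 6 − 2 = 4 d electrons.
High-spin d⁴ fills as t₂g³ eg¹ with CFSE 3(−0.4) + 1(+0.6) = -0.6Δ_oct = -78 kJ/mol.
For low-spin the configuration is t₂g⁴ eg⁰: orbital energy -1.6 × 130 = -208 kJ/mol, and 1 additional pair relative to high-spin adds 307 kJ/mol, giving 99 kJ/mol.
Thus E(LS) − E(HS) = 177 kJ/mol.

177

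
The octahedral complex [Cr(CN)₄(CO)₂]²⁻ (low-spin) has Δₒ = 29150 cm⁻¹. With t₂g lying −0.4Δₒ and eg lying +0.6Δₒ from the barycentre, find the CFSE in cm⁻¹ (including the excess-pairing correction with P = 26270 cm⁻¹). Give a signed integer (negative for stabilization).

Ligand charges: 4×(-1) from CN⁻ and 2×(+0) from CO sum to -4; with overall charge -2, Cr is +2.
Cr²⁺: group 6, so d-count = 6 − 2 = 4.
The d⁴ electrons fill as t₂g⁴ eg⁰.
The orbital stabilization is -1.6Δₒ = -1.6 × 29150 = -46640 cm⁻¹.
Relative to high-spin t₂g³ eg¹ (0 paired), the low-spin configuration has 1 additional pair, contributing +1 × 26270 = +26270 cm⁻¹.
Overall CFSE = -46640 + 26270 = -20370 cm⁻¹.

-20370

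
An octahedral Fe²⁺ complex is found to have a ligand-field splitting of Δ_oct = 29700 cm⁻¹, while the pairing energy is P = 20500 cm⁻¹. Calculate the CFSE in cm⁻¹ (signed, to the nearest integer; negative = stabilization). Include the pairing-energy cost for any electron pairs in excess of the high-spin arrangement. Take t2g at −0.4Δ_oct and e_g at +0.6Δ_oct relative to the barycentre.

-30280

Fe sits in group 8; removing 2 electrons leaves Fe²⁺ with 8 − 2 = 6 d electrons.
Δ_oct > P, so pairing is preferred: the ground state is low-spin.
That gives t2g^6 e_g^0.
Orbital CFSE = -2.4Δ_oct = -2.4 × 29700 = -71280 cm⁻¹.
Excess pairs vs high-spin: 3 − 1 = 2; pairing cost = +41000 cm⁻¹.
Net CFSE = -71280 + 41000 = -30280 cm⁻¹.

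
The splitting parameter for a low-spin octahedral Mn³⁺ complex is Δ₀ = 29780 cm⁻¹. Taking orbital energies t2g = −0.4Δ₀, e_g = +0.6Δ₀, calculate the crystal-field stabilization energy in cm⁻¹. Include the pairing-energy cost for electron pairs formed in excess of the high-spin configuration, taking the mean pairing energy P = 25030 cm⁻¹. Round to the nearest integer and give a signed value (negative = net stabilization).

-22618

Group 7 minus oxidation state +3 gives a d⁴ configuration for Mn³⁺.
Configuration: t2g^4 e_g^0.
The orbital stabilization is -1.6Δ₀ = -1.6 × 29780 = -47648 cm⁻¹.
High-spin d⁴ would be t2g^3 e_g^1 with 0 pairs; low-spin has 1, so 1 excess pair costs +1P = +25030 cm⁻¹.
Combining: -47648 + 25030 = -22618 cm⁻¹.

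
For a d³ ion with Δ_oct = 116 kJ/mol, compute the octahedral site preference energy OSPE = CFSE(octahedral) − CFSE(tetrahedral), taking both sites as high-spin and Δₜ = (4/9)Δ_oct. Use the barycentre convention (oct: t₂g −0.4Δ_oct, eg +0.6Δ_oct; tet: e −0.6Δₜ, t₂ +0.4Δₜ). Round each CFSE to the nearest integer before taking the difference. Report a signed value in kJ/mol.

-98

In an octahedral site d³ (HS) is t₂g³ eg⁰, giving CFSE(oct) = -1.2Δ_oct = -139 kJ/mol.
In a tetrahedral site the filling is e² t₂¹: CFSE(tet) = -0.8Δₜ = -0.8 × (4/9)(116) = -41 kJ/mol.
Subtracting, OSPE = -139 − (-41) = -98 kJ/mol.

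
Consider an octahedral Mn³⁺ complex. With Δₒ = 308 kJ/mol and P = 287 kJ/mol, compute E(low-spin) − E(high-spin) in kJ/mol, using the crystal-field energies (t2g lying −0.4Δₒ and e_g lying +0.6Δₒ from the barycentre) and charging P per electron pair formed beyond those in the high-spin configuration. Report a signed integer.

-21

Mn sits in group 7; removing 3 electrons leaves Mn³⁺ with 7 − 3 = 4 d electrons.
High-spin d⁴ fills as t2g^3 e_g^1 with CFSE 3(−0.4) + 1(+0.6) = -0.6Δₒ = -185 kJ/mol.
Low-spin: t2g^4 e_g^0, orbital CFSE = -1.6Δₒ = -493 kJ/mol; plus 1 excess pair × P = +287 kJ/mol; total -206 kJ/mol.
E(LS) − E(HS) = -206 − (-185) = -21 kJ/mol.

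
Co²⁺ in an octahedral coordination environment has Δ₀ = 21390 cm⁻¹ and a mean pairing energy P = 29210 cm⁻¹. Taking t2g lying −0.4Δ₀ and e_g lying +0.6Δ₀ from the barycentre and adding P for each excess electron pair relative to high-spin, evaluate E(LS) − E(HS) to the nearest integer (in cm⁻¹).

7820

Group 9 minus oxidation state +2 gives a d⁷ configuration for Co²⁺.
High-spin: t2g^5 e_g^2, CFSE = -0.8Δ₀ = -17112 cm⁻¹.
Low-spin t2g^6 e_g^1 gives -1.8Δ₀ = -38502 cm⁻¹, but forming 1 extra pair costs 1P = 29210 cm⁻¹, so E(LS) = -38502 + 29210 = -9292 cm⁻¹.
E(LS) − E(HS) = -9292 − (-17112) = 7820 cm⁻¹.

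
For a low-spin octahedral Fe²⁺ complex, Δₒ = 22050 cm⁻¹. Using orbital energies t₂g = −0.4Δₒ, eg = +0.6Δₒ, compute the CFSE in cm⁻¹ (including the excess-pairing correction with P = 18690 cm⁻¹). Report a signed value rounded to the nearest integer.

-15540

Group 8 minus oxidation state +2 gives a d⁶ configuration for Fe²⁺.
Configuration: t₂g⁶ eg⁰.
The orbital stabilization is -2.4Δₒ = -2.4 × 22050 = -52920 cm⁻¹.
Relative to high-spin t₂g⁴ eg² (1 paired), the low-spin configuration has 2 additional pairs, contributing +2 × 18690 = +37380 cm⁻¹.
Overall CFSE = -52920 + 37380 = -15540 cm⁻¹.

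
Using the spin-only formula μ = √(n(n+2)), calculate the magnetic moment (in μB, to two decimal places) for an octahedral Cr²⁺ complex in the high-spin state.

Group 6 minus oxidation state +2 gives a d⁴ configuration for Cr²⁺.
Configuration: t₂g³ eg¹ → 4 unpaired electrons.
μ(spin-only) = √[4(4+2)] = √24 ≈ 4.90 μB.

4.90 μB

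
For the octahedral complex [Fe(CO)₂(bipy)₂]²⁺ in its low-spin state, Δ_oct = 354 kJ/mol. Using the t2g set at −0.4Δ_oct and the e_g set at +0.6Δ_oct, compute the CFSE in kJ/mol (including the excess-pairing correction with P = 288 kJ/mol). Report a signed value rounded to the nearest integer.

-274

Ligand charges: 2×(+0) from CO and 2×(+0) from bipy sum to +0; with overall charge +2, Fe is +2.
Fe is in group 8, so Fe²⁺ is d⁶ (8 − 2 = 6).
Electron filling gives t2g^6 e_g^0.
Orbital CFSE = 6(-0.4) + 0(0.6) = -2.4Δ_oct = -2.4 × 354 = -850 kJ/mol.
Relative to high-spin t2g^4 e_g^2 (1 paired), the low-spin configuration has 2 additional pairs, contributing +2 × 288 = +576 kJ/mol.
Combining: -850 + 576 = -274 kJ/mol.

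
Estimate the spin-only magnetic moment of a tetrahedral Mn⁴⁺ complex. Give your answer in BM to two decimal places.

Mn⁴⁺: group 7, so d-count = 7 − 4 = 3.
With tetrahedral geometry the complex is necessarily high-spin.
Configuration: e² t₂¹ → 3 unpaired electrons.
μ(spin-only) = √[3(3+2)] = √15 ≈ 3.87 BM.

3.87 BM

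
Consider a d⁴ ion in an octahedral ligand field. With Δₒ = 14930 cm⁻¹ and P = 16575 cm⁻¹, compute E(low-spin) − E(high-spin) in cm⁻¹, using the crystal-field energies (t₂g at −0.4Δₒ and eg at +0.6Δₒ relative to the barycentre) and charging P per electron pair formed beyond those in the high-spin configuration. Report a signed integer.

1645

In the high-spin limit (t₂g³ eg¹) the orbital term is -0.6Δₒ = -8958 cm⁻¹, with no excess pairing.
For low-spin the configuration is t₂g⁴ eg⁰: orbital energy -1.6 × 14930 = -23888 cm⁻¹, and 1 additional pair relative to high-spin adds 16575 cm⁻¹, giving -7313 cm⁻¹.
The difference is -7313 − (-8958) = 1645 cm⁻¹, so high-spin lies lower.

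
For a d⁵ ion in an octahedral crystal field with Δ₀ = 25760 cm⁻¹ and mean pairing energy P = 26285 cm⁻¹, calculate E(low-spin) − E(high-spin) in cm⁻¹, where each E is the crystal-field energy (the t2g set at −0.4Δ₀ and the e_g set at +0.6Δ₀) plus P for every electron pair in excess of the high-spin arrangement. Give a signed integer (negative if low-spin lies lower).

High-spin d⁵ fills as t2g^3 e_g^2 with CFSE 3(−0.4) + 2(+0.6) = 0.0Δ₀ = 0 cm⁻¹.
Low-spin: t2g^5 e_g^0, orbital CFSE = -2.0Δ₀ = -51520 cm⁻¹; plus 2 excess pairs × P = +52570 cm⁻¹; total 1050 cm⁻¹.
Thus E(LS) − E(HS) = 1050 cm⁻¹.

1050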